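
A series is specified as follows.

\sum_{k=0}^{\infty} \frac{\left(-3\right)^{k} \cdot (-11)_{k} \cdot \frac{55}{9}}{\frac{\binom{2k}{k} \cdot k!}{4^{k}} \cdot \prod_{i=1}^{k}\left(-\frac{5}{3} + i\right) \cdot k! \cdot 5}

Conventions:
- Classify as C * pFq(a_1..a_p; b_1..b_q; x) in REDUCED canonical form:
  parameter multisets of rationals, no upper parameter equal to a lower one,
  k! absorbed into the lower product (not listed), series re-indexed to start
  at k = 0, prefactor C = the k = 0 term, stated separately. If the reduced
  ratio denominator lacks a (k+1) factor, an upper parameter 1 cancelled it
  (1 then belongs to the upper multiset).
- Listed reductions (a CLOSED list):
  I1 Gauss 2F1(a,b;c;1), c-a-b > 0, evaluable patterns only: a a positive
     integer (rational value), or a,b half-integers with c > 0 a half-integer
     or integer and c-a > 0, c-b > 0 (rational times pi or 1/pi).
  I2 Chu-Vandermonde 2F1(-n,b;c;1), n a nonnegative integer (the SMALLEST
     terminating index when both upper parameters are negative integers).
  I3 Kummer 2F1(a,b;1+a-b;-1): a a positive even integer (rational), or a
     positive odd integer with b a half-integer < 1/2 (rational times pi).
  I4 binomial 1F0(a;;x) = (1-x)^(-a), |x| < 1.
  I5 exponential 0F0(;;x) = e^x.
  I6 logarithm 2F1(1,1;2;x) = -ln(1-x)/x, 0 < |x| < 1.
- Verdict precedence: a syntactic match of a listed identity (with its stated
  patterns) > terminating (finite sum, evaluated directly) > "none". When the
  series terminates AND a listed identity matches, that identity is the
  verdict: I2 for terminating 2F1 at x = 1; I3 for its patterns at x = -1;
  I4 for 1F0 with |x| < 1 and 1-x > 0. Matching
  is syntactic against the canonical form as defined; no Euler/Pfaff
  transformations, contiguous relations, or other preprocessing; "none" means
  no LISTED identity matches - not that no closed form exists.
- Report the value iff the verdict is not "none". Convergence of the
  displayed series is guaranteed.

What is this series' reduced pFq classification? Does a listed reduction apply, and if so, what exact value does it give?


Classification (C = \frac{11}{9}): 1F2 with upper {-11}, lower {-\frac{2}{3}, \frac{1}{2}}, argument x = -3. Verdict: terminating - no listed pattern fits, but -11 in the upper list cuts the series at k = 11; direct evaluation. Exact value: -\frac{17748402513562258151}{770406971709375}.

Key observation: t_0 being \frac{11}{9}, the lower running product (prefactor 11/9) is a rising factorial.
Step ratio: r(k) = -3 * (k-11) / [(k-\frac{2}{3}) (k+\frac{1}{2}) (k+1)] - rational in k. x = -3; t_0 = \frac{11}{9}; negate the roots.


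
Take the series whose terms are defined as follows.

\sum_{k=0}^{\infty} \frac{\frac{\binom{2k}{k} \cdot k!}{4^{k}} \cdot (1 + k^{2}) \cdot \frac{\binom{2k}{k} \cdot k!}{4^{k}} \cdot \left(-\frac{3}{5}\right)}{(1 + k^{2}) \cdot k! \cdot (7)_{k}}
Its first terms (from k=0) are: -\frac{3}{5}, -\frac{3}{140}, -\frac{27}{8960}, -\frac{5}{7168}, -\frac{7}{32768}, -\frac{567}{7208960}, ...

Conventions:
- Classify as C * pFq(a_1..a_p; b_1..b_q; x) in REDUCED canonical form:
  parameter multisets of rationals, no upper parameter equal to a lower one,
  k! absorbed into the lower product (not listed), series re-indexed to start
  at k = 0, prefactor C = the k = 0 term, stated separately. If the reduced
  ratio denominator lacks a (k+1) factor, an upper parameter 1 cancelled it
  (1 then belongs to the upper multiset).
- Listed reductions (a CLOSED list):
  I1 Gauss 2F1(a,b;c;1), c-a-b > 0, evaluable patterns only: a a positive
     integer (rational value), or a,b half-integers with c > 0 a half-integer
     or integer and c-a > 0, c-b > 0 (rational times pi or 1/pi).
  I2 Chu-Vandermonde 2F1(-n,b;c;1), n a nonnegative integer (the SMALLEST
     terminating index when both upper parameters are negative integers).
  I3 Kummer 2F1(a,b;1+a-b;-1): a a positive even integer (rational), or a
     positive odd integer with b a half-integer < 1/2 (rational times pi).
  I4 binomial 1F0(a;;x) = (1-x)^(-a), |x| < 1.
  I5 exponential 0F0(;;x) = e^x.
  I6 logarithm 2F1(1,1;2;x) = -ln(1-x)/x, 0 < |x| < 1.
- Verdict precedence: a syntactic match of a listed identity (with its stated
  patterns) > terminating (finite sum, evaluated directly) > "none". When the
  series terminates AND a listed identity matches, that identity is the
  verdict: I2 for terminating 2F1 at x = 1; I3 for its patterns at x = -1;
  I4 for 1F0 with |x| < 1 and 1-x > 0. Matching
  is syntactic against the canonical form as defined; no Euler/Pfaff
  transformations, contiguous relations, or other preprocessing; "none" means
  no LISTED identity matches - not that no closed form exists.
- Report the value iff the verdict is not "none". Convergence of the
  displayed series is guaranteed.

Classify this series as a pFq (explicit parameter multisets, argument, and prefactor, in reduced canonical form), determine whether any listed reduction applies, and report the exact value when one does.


The tell: t_0 = -\frac{3}{5} here, and striking the common factor k^2 + 1 reduces the term (C = -3/5, x = 1).
Adjacent-term ratio: r(k) = 1 * (k+\frac{1}{2}) (k+\frac{1}{2}) / [(k+7) (k+1)] - rational; roots negated = parameters, x = 1, C = -\frac{3}{5}.

Classification (C = -\frac{3}{5}): 2F1 with upper {\frac{1}{2}, \frac{1}{2}}, lower {7}, argument x = 1. Verdict: Gauss (I1, half-integer pattern) matches (x = 1; upper {\frac{1}{2}, \frac{1}{2}} half-integers, c = 7 in the evaluable pattern). Exact value: \left(-\frac{524288}{266805}\right) / \pi.


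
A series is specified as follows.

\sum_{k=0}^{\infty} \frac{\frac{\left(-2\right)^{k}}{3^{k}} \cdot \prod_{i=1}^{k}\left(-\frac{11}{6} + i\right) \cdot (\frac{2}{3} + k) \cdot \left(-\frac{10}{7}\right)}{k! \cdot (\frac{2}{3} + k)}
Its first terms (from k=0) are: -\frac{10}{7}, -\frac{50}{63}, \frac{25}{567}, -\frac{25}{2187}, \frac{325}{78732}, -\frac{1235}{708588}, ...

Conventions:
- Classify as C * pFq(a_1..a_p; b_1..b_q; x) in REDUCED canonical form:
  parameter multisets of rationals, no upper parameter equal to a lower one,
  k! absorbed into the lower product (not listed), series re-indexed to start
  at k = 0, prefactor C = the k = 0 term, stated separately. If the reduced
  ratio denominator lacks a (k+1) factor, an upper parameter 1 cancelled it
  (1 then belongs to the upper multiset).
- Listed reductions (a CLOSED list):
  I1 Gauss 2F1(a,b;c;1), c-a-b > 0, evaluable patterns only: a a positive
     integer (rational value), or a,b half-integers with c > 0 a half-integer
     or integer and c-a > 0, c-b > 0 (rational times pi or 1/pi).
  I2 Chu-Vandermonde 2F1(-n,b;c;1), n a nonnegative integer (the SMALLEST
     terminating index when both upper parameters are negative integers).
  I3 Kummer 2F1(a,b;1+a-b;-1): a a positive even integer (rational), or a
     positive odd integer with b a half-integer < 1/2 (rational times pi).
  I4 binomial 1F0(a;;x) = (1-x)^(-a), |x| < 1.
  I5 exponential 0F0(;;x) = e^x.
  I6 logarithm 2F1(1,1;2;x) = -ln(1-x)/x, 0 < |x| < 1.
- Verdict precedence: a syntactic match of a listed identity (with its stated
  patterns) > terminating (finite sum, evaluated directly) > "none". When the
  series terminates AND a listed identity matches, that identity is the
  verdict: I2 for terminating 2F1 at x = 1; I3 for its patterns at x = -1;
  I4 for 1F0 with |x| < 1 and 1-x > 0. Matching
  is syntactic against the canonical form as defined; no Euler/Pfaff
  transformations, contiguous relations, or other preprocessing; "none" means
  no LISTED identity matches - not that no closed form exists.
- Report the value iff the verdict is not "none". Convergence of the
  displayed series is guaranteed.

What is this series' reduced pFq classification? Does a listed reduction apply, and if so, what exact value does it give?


x = -\frac{2}{3} here; the reduced form reads 1F0, upper {-\frac{5}{6}}, lower {-}, C = -\frac{10}{7}. Verdict: binomial (I4) applies (the 1F0 binomial series: exponent 5/6, x = -\frac{2}{3}). Exact value: \left(-\frac{10}{7}\right) \cdot \left(\frac{5}{3}\right)^{\frac{5}{6}}.

The tell: with t_0 = -\frac{10}{7}, the running product (prefactor -10/7) telescopes to a rising factorial.
Adjacent-term ratio: r(k) = -\frac{2}{3} * (k-\frac{5}{6}) / [(k+1)] - rational in k, leading ratio -\frac{2}{3}; with t_0 = -\frac{10}{7}, classification follows.


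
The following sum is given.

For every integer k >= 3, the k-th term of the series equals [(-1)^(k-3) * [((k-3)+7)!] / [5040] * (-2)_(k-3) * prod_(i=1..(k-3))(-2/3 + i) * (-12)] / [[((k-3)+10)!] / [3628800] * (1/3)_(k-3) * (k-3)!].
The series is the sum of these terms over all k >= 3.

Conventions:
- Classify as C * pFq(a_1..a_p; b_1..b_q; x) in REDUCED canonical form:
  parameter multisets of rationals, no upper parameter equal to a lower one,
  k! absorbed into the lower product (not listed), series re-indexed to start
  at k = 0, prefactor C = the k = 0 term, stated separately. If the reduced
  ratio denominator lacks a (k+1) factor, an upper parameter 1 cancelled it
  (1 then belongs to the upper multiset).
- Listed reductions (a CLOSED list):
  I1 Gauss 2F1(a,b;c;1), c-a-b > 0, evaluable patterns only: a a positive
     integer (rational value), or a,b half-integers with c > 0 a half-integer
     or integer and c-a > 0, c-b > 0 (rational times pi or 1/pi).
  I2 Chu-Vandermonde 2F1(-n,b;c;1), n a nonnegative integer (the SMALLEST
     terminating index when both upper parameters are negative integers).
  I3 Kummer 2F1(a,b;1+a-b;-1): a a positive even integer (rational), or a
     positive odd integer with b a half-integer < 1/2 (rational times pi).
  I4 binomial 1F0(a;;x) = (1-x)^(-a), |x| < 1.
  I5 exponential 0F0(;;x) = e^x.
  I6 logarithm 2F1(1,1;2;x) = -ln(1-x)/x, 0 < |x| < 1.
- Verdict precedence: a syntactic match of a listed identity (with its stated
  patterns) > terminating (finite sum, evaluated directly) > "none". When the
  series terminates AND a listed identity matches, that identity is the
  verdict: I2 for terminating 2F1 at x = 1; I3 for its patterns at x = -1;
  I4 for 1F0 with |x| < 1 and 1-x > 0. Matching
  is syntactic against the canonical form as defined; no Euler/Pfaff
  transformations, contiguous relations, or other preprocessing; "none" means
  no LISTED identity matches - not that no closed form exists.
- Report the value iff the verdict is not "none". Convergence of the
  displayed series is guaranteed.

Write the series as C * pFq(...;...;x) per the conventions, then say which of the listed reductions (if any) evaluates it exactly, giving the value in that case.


x = -1 here; the reduced form reads 2F1, upper {-2, 8}, lower {11}, C = -12. Verdict: the Kummer evaluation I3 applies (x = -1; c = 11 equals 1+a-b for upper {-2, 8}: listed pattern). Exact value: -36.

Structural cue: with t_0 = -12, the parameter 1/3 appears in both the upper and lower lists and cancels.
Ratio: r(k) = (-1) * (k-2) (k+8) / [(k+11) (k+1)] - rational; roots negated = parameters, x = (-1), C = -12.


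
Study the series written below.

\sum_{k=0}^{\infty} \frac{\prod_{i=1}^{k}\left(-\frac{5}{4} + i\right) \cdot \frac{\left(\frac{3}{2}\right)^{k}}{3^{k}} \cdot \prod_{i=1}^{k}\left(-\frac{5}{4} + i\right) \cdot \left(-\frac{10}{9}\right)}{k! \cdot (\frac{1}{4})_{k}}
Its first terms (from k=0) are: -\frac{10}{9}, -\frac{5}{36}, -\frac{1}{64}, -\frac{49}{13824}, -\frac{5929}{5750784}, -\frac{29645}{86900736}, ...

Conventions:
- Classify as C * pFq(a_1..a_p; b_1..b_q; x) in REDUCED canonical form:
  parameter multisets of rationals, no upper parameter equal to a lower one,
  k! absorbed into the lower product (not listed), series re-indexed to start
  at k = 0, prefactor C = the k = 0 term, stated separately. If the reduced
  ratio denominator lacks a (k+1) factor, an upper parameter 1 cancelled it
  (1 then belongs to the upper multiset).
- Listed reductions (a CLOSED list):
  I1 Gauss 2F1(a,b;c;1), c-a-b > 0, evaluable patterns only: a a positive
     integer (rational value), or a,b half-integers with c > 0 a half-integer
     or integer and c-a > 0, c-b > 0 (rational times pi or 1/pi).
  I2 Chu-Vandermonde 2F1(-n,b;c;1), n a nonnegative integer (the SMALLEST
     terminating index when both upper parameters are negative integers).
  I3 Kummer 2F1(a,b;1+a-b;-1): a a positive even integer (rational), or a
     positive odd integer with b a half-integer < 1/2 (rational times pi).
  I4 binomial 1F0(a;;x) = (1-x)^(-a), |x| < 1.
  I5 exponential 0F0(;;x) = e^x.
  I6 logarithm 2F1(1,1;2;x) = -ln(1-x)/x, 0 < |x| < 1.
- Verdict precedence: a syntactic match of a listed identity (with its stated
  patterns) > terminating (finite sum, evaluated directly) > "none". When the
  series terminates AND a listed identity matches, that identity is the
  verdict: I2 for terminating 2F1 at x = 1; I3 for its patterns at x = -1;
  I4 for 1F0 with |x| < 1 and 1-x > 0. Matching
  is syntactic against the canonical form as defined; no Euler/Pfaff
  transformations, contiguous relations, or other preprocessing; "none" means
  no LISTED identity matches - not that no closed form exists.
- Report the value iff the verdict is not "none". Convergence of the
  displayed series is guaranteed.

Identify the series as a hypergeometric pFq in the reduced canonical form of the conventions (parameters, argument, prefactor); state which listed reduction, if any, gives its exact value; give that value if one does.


Prefactor -\frac{10}{9}, argument \frac{1}{2}: 2F1 with upper {-\frac{1}{4}, -\frac{1}{4}} over lower {\frac{1}{4}}. Verdict: none. No listed pattern accepts 2F1(-\frac{1}{4}, -\frac{1}{4}; \frac{1}{4}; \frac{1}{2}).

Key observation: t_0 = -\frac{10}{9} here, and the running product (C = -10/9) telescopes to a rising factorial.
Ratio: r(k) = \frac{1}{2} * (k-\frac{1}{4}) (k-\frac{1}{4}) / [(k+\frac{1}{4}) (k+1)] - rational; roots negated = parameters, x = \frac{1}{2}, C = -\frac{10}{9}.


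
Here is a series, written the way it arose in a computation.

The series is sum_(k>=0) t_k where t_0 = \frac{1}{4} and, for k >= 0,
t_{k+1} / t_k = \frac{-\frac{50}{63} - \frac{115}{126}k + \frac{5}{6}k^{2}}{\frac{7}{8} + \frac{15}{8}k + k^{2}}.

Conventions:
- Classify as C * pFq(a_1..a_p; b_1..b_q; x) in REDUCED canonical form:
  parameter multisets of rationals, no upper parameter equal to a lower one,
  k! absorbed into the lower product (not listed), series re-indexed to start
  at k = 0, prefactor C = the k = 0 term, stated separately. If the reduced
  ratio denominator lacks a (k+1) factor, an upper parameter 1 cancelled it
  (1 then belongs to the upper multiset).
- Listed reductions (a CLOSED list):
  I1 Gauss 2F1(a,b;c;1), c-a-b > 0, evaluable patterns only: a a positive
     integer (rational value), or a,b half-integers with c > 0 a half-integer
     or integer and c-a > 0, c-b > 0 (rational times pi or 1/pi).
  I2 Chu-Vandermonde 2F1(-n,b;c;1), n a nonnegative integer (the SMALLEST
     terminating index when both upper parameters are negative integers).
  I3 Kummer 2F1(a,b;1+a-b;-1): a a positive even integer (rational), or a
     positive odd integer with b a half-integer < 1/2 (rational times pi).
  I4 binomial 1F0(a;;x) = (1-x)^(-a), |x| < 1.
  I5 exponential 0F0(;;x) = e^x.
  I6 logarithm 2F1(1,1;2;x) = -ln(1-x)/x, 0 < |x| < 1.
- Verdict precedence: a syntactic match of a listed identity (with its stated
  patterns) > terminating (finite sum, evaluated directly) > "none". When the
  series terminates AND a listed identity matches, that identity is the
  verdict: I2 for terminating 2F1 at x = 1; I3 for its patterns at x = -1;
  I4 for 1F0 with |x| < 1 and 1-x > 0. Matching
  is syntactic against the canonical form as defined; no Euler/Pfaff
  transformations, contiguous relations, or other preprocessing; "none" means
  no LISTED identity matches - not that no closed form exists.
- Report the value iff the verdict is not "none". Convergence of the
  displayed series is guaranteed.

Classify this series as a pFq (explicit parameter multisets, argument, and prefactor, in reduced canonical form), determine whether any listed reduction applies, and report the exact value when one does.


Structural cue: t_0 = \frac{1}{4} here, and the expanded ratio factors over Q; C = 1/4, roots give parameters.
Consecutive-term ratio: r(k) = \frac{5}{6} * (k-\frac{5}{3}) (k+\frac{4}{7}) / [(k+\frac{7}{8}) (k+1)] ; factor over Q: parameters, x = \frac{5}{6}, and C = \frac{1}{4}.

With C = \frac{1}{4}: the canonical form is 2F1(-\frac{5}{3}, \frac{4}{7}; \frac{7}{8}; \frac{5}{6}). Verdict: none. A 2F1 with upper {-\frac{5}{3}, \frac{4}{7}} fits none of I1-I6 at x = \frac{5}{6}; the sum runs forever.


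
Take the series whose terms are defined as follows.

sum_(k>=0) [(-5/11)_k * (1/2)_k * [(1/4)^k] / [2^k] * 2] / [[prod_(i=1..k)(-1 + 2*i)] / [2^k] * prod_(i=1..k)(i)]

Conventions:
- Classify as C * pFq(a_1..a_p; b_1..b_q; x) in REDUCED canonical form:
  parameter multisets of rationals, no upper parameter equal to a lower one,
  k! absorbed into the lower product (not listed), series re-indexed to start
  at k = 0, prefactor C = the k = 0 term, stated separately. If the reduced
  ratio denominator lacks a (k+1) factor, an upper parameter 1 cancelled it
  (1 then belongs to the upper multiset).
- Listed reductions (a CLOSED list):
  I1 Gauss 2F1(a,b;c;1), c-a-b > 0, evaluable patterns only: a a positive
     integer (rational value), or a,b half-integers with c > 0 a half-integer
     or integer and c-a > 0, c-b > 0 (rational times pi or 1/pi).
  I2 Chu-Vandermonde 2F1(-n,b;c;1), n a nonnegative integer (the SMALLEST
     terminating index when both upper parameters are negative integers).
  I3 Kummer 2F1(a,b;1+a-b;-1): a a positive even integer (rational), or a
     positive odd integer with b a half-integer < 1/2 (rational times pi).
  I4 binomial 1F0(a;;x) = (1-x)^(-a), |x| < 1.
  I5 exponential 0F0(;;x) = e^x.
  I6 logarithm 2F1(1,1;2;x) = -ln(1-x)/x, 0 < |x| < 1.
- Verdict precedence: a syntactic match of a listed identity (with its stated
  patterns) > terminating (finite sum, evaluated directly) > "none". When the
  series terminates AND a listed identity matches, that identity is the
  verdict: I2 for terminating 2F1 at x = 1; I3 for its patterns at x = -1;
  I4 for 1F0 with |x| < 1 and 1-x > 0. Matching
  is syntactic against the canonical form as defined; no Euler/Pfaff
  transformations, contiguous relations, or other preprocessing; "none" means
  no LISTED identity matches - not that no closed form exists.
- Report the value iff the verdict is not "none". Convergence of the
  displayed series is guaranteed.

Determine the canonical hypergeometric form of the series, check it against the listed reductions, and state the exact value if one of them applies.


First insight: x = (1/8) and the lower odd product (prefactor 2) is 2^k (1/2)_k.
Ratio: r(k) = (1/8) * (k-5/11) / [(k+1)] - rational in k, leading ratio (1/8); with t_0 = 2, classification follows.

Classification (C = 2): 1F0 with upper {-5/11}, lower {-}, argument x = 1/8. Verdict at x = 1/8: the binomial series (I4) matches (the 1F0 binomial series: exponent 5/11, x = 1/8). Exact value: 2 * (7/8)^(5/11).


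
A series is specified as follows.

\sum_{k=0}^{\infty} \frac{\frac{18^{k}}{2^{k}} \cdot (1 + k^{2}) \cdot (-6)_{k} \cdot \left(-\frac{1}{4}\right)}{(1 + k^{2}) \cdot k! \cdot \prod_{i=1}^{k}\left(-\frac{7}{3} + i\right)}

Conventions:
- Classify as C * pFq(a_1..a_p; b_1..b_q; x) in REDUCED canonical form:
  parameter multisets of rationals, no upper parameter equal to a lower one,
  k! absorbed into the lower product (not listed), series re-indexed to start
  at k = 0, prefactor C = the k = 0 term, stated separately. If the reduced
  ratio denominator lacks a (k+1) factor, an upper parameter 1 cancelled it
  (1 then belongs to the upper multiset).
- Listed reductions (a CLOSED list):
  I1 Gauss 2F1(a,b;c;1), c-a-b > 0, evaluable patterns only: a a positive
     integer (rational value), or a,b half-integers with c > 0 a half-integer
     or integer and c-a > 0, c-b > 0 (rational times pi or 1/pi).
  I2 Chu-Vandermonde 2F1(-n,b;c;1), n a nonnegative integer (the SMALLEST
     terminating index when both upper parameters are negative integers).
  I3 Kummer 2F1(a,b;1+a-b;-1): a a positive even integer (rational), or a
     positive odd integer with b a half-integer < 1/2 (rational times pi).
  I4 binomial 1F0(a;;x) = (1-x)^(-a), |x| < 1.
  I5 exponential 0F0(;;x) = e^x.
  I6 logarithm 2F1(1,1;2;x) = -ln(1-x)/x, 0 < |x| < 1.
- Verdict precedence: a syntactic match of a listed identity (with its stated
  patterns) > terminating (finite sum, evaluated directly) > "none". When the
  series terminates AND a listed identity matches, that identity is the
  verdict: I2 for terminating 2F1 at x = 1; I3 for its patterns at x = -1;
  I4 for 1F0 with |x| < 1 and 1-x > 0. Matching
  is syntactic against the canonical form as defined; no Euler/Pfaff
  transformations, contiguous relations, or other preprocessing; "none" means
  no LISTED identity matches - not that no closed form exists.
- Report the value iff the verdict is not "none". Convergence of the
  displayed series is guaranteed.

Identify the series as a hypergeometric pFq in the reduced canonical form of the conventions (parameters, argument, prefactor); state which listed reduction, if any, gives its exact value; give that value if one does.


First insight: from the first term -\frac{1}{4}: the lower running product (prefactor -1/4) is a rising factorial.
Ratio: r(k) = 9 * (k-6) / [(k-\frac{4}{3}) (k+1)] - rational; roots negated = parameters, x = 9, C = -\frac{1}{4}.

With C = -\frac{1}{4}: the canonical form is 1F1(-6; -\frac{4}{3}; 9). Verdict: terminating. With -6 upstairs the series is a 7-term polynomial sum; evaluated term by term. Hence: \frac{21546773}{14080}.


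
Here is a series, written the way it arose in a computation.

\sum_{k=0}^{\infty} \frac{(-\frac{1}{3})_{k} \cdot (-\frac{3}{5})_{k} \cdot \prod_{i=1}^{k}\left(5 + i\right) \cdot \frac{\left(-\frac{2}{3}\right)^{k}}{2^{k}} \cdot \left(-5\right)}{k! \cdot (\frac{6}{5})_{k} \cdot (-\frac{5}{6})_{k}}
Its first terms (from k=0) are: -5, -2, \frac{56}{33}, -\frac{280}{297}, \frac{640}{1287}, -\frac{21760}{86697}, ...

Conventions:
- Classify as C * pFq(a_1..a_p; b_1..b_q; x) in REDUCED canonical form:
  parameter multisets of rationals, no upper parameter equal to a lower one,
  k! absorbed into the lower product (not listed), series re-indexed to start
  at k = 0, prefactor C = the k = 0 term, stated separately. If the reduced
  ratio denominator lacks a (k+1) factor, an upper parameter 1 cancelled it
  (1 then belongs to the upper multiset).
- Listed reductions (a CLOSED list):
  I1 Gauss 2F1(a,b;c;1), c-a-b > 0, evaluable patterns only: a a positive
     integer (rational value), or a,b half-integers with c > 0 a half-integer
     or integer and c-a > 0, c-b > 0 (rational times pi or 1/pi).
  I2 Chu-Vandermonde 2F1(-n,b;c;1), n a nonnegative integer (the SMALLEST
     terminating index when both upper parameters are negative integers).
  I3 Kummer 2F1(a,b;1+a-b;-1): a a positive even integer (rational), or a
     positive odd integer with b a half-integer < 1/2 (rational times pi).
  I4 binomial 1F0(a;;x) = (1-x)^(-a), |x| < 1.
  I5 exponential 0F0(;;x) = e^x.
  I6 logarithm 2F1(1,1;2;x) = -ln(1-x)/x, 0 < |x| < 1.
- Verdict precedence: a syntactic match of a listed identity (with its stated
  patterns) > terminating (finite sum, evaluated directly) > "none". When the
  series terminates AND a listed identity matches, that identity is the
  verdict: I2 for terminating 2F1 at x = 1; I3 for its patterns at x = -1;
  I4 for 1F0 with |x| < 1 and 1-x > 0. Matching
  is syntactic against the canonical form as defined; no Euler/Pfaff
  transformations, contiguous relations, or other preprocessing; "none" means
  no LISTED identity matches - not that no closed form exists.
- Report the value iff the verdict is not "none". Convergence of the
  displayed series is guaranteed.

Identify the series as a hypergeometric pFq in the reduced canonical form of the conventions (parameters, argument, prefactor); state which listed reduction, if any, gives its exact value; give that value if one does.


Prefactor -5, argument -\frac{1}{3}: 3F2 with upper {-\frac{3}{5}, -\frac{1}{3}, 6} over lower {-\frac{5}{6}, \frac{6}{5}}. Verdict: none (x = -\frac{1}{3}): each listed identity misses the multisets {-\frac{3}{5}, -\frac{1}{3}, 6} ; {-\frac{5}{6}, \frac{6}{5}}.

Key step: x = -\frac{1}{3} and the running product (C = -5, x = -1/3) telescopes to a rising factorial.
Term ratio: r(k) = -\frac{1}{3} * (k-\frac{3}{5}) (k-\frac{1}{3}) (k+6) / [(k-\frac{5}{6}) (k+\frac{6}{5}) (k+1)] ; factor over Q: parameters, x = -\frac{1}{3}, and C = -5.


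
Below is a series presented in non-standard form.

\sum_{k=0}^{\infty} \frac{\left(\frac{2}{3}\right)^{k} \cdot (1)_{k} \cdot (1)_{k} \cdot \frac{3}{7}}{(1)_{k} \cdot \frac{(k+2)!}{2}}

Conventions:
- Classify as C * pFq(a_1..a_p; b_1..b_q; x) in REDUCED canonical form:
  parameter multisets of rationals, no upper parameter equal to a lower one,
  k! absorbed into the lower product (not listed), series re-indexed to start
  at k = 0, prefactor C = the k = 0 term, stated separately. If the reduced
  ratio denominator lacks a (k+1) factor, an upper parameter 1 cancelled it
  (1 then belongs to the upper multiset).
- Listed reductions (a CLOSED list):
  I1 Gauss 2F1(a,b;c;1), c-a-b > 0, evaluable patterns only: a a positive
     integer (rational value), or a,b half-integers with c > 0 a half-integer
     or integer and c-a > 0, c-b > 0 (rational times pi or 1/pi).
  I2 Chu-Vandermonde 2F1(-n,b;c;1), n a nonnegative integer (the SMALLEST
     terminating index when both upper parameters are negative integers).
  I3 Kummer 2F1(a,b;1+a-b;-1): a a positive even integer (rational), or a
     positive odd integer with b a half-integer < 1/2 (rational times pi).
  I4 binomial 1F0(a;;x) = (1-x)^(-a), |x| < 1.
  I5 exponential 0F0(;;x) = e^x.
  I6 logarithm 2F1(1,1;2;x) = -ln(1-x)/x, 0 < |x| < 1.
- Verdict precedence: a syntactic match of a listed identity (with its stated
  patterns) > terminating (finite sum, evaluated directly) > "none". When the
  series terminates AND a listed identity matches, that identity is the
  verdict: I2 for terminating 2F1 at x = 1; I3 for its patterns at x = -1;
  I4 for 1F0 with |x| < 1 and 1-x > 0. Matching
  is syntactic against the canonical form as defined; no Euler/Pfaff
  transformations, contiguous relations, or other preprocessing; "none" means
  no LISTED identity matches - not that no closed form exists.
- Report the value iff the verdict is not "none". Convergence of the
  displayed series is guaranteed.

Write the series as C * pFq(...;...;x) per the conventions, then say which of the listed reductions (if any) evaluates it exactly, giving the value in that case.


With C = \frac{3}{7}: the canonical form is 2F1(1, 1; 3; \frac{2}{3}). Verdict: none. Every listed pattern misses the 2F1 form at \frac{2}{3}, upper {1, 1}.

Key step: x = \frac{2}{3} and the denominator's factorial ratio (prefactor 3/7) is a lower Pochhammer.
Step ratio: r(k) = \frac{2}{3} * (k+1) (k+1) / [(k+3) (k+1)] - poly over poly, x = \frac{2}{3} from leading terms; C = \frac{3}{7} at k = 0.


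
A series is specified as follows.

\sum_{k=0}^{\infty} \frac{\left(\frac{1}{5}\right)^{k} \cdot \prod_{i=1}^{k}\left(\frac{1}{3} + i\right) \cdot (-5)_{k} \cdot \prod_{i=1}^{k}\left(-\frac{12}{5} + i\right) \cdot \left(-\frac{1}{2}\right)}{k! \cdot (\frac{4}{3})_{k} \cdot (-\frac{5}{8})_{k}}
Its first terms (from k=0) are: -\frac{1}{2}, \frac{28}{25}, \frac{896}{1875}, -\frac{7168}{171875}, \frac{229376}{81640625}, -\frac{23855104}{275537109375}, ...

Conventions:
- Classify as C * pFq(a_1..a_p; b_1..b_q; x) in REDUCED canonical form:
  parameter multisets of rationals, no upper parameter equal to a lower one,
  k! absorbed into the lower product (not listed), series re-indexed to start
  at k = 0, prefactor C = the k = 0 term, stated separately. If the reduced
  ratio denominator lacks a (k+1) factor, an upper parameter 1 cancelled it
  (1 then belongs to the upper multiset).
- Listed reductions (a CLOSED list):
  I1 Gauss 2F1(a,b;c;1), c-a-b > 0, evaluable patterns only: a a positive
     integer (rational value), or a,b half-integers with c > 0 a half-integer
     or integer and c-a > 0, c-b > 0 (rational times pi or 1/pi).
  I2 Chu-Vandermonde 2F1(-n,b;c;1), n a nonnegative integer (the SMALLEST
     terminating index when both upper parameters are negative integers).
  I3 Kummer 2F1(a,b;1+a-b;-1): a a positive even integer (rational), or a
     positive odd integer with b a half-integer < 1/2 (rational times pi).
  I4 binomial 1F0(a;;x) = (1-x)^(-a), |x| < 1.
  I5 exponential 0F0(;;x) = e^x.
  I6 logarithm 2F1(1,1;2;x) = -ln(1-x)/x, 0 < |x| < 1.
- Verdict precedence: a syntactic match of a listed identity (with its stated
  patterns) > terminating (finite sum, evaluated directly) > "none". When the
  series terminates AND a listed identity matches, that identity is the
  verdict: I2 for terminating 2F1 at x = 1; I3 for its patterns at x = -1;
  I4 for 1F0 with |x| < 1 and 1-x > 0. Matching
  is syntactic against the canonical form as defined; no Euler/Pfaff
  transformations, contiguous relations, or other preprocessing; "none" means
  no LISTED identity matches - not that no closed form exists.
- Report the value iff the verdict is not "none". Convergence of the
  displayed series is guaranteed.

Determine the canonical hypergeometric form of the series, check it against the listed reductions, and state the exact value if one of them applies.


At argument \frac{1}{5}: a 2F1 with upper {-5, -\frac{7}{5}}, lower {-\frac{5}{8}}, scaled by C = -\frac{1}{2}. Verdict: terminating - no listed pattern fits, but -5 in the upper list cuts the series at k = 5; direct evaluation. Value: \frac{53047653947}{50097656250}.

Key observation: x = \frac{1}{5} and the running product (C = -1/2, x = 1/5) telescopes to a rising factorial.
Consecutive-term ratio: r(k) = \frac{1}{5} * (k-5) (k-\frac{7}{5}) / [(k-\frac{5}{8}) (k+1)] - rational in k, leading ratio \frac{1}{5}; with t_0 = -\frac{1}{2}, classification follows.


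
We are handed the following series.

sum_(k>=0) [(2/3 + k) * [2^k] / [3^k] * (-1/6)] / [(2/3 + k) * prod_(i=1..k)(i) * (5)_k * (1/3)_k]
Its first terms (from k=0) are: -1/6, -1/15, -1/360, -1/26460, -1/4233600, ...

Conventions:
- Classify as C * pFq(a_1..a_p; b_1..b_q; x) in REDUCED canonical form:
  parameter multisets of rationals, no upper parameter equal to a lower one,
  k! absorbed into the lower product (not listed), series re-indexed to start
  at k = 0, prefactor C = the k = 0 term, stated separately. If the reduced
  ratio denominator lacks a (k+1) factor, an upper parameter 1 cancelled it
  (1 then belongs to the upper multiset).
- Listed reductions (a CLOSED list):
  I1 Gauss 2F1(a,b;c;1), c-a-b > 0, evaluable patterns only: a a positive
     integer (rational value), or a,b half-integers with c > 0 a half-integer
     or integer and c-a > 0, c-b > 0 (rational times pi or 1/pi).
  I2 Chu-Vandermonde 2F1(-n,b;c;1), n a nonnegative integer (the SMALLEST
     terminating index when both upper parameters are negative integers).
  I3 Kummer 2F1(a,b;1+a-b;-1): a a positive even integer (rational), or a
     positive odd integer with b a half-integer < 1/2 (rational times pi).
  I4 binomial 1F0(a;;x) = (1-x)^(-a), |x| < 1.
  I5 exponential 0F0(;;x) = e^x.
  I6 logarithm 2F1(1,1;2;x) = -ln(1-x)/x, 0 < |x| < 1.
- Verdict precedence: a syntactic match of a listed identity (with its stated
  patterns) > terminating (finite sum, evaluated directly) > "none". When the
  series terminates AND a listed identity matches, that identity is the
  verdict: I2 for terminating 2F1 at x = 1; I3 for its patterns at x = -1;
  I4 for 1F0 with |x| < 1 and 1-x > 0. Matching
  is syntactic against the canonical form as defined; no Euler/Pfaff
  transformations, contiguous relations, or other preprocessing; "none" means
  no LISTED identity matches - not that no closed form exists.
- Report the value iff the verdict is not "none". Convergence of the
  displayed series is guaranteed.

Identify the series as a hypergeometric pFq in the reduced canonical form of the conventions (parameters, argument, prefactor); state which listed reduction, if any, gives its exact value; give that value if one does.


At argument 2/3: a 0F2 with upper {-}, lower {1/3, 5}, scaled by C = -1/6. Verdict: none. No listed pattern accepts 0F2(-; 1/3, 5; 2/3).

Key observation: x = (2/3) and striking the common factor k + 2/3 reduces the term (C = -1/6).
Consecutive-term ratio: r(k) = (2/3) * 1 / [(k+1/3) (k+5) (k+1)] - rational in k. x = (2/3); t_0 = -1/6; negate the roots.


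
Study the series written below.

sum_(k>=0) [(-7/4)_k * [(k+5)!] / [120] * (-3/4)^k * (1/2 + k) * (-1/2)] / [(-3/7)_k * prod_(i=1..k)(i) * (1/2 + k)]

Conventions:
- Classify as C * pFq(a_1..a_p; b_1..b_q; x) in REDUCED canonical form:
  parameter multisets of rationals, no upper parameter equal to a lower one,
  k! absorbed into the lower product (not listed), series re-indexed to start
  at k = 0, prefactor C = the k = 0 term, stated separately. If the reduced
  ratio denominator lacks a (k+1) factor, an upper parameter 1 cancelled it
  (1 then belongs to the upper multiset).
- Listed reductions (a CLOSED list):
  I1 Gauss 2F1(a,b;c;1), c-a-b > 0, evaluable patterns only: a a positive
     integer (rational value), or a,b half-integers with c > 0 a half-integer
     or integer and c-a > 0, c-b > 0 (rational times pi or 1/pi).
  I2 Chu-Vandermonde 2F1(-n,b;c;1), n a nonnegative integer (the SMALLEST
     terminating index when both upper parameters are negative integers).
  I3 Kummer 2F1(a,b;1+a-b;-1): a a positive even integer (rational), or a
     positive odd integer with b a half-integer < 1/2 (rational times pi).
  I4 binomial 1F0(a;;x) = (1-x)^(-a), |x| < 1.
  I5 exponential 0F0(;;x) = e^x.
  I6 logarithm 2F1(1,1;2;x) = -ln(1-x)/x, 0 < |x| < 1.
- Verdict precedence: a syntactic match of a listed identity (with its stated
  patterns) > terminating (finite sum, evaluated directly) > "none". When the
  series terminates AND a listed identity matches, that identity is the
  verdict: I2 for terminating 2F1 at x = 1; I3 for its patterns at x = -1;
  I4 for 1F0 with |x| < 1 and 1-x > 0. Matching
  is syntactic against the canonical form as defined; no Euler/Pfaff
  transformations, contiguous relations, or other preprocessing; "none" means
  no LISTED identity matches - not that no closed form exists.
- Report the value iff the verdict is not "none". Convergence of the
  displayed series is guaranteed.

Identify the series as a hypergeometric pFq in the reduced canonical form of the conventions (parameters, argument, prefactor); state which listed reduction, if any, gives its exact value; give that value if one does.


Reduced: x = -3/4, 2F1, upper = {-7/4, 6}, lower = {-3/7}, C = -1/2. Verdict: none - this 2F1 at x = -3/4 matches no listed pattern, and upper {-7/4, 6} holds no stopper.

The tell: t_0 being -1/2, the product of the first k integers (C = -1/2, x = -3/4) is k!.
Term ratio: r(k) = (-3/4) * (k-7/4) (k+6) / [(k-3/7) (k+1)] - poly over poly, x = (-3/4) from leading terms; C = -1/2 at k = 0.


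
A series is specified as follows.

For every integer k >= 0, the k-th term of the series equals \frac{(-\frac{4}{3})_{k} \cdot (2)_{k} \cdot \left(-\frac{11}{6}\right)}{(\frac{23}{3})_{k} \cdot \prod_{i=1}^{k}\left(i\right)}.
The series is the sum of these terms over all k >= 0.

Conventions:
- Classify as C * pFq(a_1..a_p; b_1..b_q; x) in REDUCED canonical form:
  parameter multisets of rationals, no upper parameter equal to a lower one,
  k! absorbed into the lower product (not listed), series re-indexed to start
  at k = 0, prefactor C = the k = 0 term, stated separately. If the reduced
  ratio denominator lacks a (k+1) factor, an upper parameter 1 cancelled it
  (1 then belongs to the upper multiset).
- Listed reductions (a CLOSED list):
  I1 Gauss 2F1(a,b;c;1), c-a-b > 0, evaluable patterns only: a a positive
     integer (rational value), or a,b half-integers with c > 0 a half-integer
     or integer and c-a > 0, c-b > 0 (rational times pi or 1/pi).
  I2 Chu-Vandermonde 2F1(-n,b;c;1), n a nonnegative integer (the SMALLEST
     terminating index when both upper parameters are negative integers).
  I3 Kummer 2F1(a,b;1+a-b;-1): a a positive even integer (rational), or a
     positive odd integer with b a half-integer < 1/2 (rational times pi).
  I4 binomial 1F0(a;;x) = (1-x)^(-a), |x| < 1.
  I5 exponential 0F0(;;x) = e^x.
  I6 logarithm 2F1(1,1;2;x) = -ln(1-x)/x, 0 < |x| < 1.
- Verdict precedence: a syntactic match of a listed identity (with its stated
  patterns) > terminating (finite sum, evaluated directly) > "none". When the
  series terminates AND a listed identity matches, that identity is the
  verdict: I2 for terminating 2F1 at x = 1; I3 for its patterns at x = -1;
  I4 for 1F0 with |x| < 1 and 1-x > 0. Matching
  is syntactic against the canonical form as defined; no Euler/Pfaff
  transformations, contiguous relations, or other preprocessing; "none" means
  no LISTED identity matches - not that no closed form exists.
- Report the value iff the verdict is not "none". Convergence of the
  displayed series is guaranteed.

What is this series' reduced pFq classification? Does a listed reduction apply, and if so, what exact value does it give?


Reduced: x = 1, 2F1, upper = {-\frac{4}{3}, 2}, lower = {\frac{23}{3}}, C = -\frac{11}{6}. Verdict: Gauss (I1, integer-parameter pattern) applies (x = 1: the Gamma ratio telescopes since c-a-b = 7 > 0 and a = 2 in Z>0). Value: -\frac{935}{756}.

First insight: t_0 being -\frac{11}{6}, the product of the first k integers (C = -11/6) is k!.
Consecutive-term ratio: r(k) = 1 * (k-\frac{4}{3}) (k+2) / [(k+\frac{23}{3}) (k+1)] ; factor over Q: parameters, x = 1, and C = -\frac{11}{6}.


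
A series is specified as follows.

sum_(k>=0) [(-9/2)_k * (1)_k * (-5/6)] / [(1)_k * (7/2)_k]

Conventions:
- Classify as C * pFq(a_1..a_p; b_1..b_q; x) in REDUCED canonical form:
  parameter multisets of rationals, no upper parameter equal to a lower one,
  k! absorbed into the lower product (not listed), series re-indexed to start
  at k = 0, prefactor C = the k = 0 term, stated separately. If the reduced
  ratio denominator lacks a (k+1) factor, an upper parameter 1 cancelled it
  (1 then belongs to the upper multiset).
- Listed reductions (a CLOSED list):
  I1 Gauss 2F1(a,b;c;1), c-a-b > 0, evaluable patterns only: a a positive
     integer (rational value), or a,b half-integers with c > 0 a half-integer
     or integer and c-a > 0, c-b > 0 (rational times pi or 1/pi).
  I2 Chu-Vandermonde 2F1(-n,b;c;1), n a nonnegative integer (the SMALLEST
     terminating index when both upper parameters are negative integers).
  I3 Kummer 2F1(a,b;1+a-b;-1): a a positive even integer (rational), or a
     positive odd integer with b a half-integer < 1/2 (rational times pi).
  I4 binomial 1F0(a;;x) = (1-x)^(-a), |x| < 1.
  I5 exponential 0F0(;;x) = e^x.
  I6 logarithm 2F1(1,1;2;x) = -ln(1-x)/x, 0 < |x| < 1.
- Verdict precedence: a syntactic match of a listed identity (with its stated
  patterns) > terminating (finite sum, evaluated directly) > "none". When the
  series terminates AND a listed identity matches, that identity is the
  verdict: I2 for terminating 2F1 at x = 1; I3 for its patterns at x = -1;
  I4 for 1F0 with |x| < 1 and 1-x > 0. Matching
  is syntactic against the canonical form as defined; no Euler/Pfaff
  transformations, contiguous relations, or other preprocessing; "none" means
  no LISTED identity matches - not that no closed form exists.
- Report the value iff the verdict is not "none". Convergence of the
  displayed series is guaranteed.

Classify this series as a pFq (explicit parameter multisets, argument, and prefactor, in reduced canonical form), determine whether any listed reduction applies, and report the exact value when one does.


Canonical form: C = -5/6 times 2F1 with upper {-9/2, 1}, lower {7/2}, x = 1. Verdict (x = 1): the Gauss summation I1 applies (x = 1: the Gamma ratio telescopes since c-a-b = 7 > 0 and a = 1 in Z>0). Its exact value is -25/84.

Key observation: x = 1 and (1)_k (prefactor -5/6) is k! itself.
Adjacent-term ratio: r(k) = 1 * (k-9/2) (k+1) / [(k+7/2) (k+1)] - poly over poly, x = 1 from leading terms; C = -5/6 at k = 0.
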